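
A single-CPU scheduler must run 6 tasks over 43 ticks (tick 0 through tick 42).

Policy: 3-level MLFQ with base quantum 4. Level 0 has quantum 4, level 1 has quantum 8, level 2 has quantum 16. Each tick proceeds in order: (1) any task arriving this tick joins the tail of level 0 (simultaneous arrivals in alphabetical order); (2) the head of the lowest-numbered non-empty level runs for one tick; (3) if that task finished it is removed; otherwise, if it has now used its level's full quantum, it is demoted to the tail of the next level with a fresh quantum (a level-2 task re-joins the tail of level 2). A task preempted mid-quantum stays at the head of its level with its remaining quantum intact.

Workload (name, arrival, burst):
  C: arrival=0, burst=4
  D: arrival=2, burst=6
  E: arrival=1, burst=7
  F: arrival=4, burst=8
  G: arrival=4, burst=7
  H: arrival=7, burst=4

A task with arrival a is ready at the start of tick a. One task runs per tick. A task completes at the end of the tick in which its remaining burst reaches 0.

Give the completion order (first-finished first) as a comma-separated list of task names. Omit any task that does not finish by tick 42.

t=0: L0/L1/L2 = C/-/- → run C
t=1: L0/L1/L2 = CE/-/- → run C
t=2: L0/L1/L2 = CED/-/- → run C
t=3: L0/L1/L2 = CED/-/- → run C
t=4: L0/L1/L2 = EDFG/-/- → run E
t=5: L0/L1/L2 = EDFG/-/- → run E
t=6: L0/L1/L2 = EDFG/-/- → run E
t=7: L0/L1/L2 = EDFGH/-/- → run E
t=8: L0/L1/L2 = DFGH/E/- → run D
t=9: L0/L1/L2 = DFGH/E/- → run D
t=10: L0/L1/L2 = DFGH/E/- → run D
t=11: L0/L1/L2 = DFGH/E/- → run D
t=12: L0/L1/L2 = FGH/ED/- → run F
t=13: L0/L1/L2 = FGH/ED/- → run F
t=14: L0/L1/L2 = FGH/ED/- → run F
t=15: L0/L1/L2 = FGH/ED/- → run F
t=16: L0/L1/L2 = GH/EDF/- → run G
t=17: L0/L1/L2 = GH/EDF/- → run G
t=18: L0/L1/L2 = GH/EDF/- → run G
t=19: L0/L1/L2 = GH/EDF/- → run G
t=20: L0/L1/L2 = H/EDFG/- → run H
t=21: L0/L1/L2 = H/EDFG/- → run H
t=22: L0/L1/L2 = H/EDFG/- → run H
t=23: L0/L1/L2 = H/EDFG/- → run H
t=24: L0/L1/L2 = -/EDFG/- → run E
t=25: L0/L1/L2 = -/EDFG/- → run E
t=26: L0/L1/L2 = -/EDFG/- → run E
t=27: L0/L1/L2 = -/DFG/- → run D
t=28: L0/L1/L2 = -/DFG/- → run D
t=29: L0/L1/L2 = -/FG/- → run F
t=30: L0/L1/L2 = -/FG/- → run F
t=31: L0/L1/L2 = -/FG/- → run F
t=32: L0/L1/L2 = -/FG/- → run F
t=33: L0/L1/L2 = -/G/- → run G
t=34: L0/L1/L2 = -/G/- → run G
t=35: L0/L1/L2 = -/G/- → run G
t=36: (idle)
t=37: (idle)
t=38: (idle)
t=39: (idle)
t=40: (idle)
t=41: (idle)
t=42: (idle)

completion order = C, H, E, D, F, G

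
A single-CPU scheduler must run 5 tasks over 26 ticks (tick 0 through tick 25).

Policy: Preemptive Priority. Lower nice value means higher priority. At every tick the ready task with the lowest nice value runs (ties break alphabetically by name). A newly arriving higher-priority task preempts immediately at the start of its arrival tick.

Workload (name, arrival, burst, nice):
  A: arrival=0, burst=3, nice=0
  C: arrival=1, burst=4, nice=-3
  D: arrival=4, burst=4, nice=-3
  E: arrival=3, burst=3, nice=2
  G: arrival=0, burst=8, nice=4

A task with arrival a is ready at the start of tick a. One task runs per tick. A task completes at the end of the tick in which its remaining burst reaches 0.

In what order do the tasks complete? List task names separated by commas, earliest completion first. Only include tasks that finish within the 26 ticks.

completion order = C, D, A, E, G

t=0: ready={A,G} → run A
t=1: ready={A,C,G} → run C
t=2: ready={A,C,G} → run C
t=3: ready={A,C,E,G} → run C
t=4: ready={A,C,D,E,G} → run C
t=5: ready={A,D,E,G} → run D
t=6: ready={A,D,E,G} → run D
t=7: ready={A,D,E,G} → run D
t=8: ready={A,D,E,G} → run D
t=9: ready={A,E,G} → run A
t=10: ready={A,E,G} → run A
t=11: ready={E,G} → run E
t=12: ready={E,G} → run E
t=13: ready={E,G} → run E
t=14: ready={G} → run G
t=15: ready={G} → run G
t=16: ready={G} → run G
t=17: ready={G} → run G
t=18: ready={G} → run G
t=19: ready={G} → run G
t=20: ready={G} → run G
t=21: ready={G} → run G
t=22: (idle)
t=23: (idle)
t=24: (idle)
t=25: (idle)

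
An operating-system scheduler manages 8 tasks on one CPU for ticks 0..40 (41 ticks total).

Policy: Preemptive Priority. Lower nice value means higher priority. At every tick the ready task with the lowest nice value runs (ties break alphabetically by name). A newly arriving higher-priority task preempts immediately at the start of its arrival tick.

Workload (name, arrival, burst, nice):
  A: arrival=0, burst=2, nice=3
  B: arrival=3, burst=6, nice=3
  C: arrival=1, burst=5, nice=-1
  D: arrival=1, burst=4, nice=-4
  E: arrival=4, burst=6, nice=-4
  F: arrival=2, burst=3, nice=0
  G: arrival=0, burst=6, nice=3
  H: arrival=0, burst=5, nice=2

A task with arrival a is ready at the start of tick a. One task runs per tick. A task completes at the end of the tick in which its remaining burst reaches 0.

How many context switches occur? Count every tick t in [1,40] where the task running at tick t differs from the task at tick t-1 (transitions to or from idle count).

t=0: ready={A,G,H} → run H
t=1: ready={A,C,D,G,H} → run D
t=2: ready={A,C,D,F,G,H} → run D
t=3: ready={A,B,C,D,F,G,H} → run D
t=4: ready={A,B,C,D,E,F,G,H} → run D
t=5: ready={A,B,C,E,F,G,H} → run E
t=6: ready={A,B,C,E,F,G,H} → run E
t=7: ready={A,B,C,E,F,G,H} → run E
t=8: ready={A,B,C,E,F,G,H} → run E
t=9: ready={A,B,C,E,F,G,H} → run E
t=10: ready={A,B,C,E,F,G,H} → run E
t=11: ready={A,B,C,F,G,H} → run C
t=12: ready={A,B,C,F,G,H} → run C
t=13: ready={A,B,C,F,G,H} → run C
t=14: ready={A,B,C,F,G,H} → run C
t=15: ready={A,B,C,F,G,H} → run C
t=16: ready={A,B,F,G,H} → run F
t=17: ready={A,B,F,G,H} → run F
t=18: ready={A,B,F,G,H} → run F
t=19: ready={A,B,G,H} → run H
t=20: ready={A,B,G,H} → run H
t=21: ready={A,B,G,H} → run H
t=22: ready={A,B,G,H} → run H
t=23: ready={A,B,G} → run A
t=24: ready={A,B,G} → run A
t=25: ready={B,G} → run B
t=26: ready={B,G} → run B
t=27: ready={B,G} → run B
t=28: ready={B,G} → run B
t=29: ready={B,G} → run B
t=30: ready={B,G} → run B
t=31: ready={G} → run G
t=32: ready={G} → run G
t=33: ready={G} → run G
t=34: ready={G} → run G
t=35: ready={G} → run G
t=36: ready={G} → run G
t=37: (idle)
t=38: (idle)
t=39: (idle)
t=40: (idle)

context switches = 9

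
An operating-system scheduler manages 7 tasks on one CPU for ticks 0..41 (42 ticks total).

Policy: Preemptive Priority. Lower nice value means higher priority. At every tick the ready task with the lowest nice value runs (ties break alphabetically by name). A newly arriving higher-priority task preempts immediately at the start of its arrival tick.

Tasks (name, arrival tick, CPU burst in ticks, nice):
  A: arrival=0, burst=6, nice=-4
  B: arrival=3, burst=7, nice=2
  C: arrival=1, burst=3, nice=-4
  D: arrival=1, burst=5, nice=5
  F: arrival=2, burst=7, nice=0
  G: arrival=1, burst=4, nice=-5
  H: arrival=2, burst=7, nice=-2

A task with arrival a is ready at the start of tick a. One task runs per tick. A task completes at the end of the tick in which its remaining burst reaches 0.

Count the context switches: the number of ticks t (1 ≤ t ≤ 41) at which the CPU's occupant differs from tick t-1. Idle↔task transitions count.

t=0: ready={A} → run A
t=1: ready={A,C,D,G} → run G
t=2: ready={A,C,D,F,G,H} → run G
t=3: ready={A,B,C,D,F,G,H} → run G
t=4: ready={A,B,C,D,F,G,H} → run G
t=5: ready={A,B,C,D,F,H} → run A
t=6: ready={A,B,C,D,F,H} → run A
t=7: ready={A,B,C,D,F,H} → run A
t=8: ready={A,B,C,D,F,H} → run A
t=9: ready={A,B,C,D,F,H} → run A
t=10: ready={B,C,D,F,H} → run C
t=11: ready={B,C,D,F,H} → run C
t=12: ready={B,C,D,F,H} → run C
t=13: ready={B,D,F,H} → run H
t=14: ready={B,D,F,H} → run H
t=15: ready={B,D,F,H} → run H
t=16: ready={B,D,F,H} → run H
t=17: ready={B,D,F,H} → run H
t=18: ready={B,D,F,H} → run H
t=19: ready={B,D,F,H} → run H
t=20: ready={B,D,F} → run F
t=21: ready={B,D,F} → run F
t=22: ready={B,D,F} → run F
t=23: ready={B,D,F} → run F
t=24: ready={B,D,F} → run F
t=25: ready={B,D,F} → run F
t=26: ready={B,D,F} → run F
t=27: ready={B,D} → run B
t=28: ready={B,D} → run B
t=29: ready={B,D} → run B
t=30: ready={B,D} → run B
t=31: ready={B,D} → run B
t=32: ready={B,D} → run B
t=33: ready={B,D} → run B
t=34: ready={D} → run D
t=35: ready={D} → run D
t=36: ready={D} → run D
t=37: ready={D} → run D
t=38: ready={D} → run D
t=39: (idle)
t=40: (idle)
t=41: (idle)

context switches = 8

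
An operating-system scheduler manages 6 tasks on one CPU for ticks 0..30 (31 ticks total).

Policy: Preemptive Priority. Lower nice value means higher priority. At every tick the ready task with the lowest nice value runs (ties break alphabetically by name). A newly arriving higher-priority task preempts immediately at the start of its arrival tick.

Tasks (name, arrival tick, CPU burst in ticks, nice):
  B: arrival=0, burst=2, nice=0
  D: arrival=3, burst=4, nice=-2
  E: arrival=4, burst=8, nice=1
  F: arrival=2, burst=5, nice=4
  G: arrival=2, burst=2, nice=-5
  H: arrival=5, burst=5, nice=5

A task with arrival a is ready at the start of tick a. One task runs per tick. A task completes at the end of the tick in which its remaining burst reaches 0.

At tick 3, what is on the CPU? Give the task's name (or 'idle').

running at tick 3 = G

t=0: ready={B} → run B
t=1: ready={B} → run B
t=2: ready={F,G} → run G
t=3: ready={D,F,G} → run G
t=4: ready={D,E,F} → run D
t=5: ready={D,E,F,H} → run D
t=6: ready={D,E,F,H} → run D
t=7: ready={D,E,F,H} → run D
t=8: ready={E,F,H} → run E
t=9: ready={E,F,H} → run E
t=10: ready={E,F,H} → run E
t=11: ready={E,F,H} → run E
t=12: ready={E,F,H} → run E
t=13: ready={E,F,H} → run E
t=14: ready={E,F,H} → run E
t=15: ready={E,F,H} → run E
t=16: ready={F,H} → run F
t=17: ready={F,H} → run F
t=18: ready={F,H} → run F
t=19: ready={F,H} → run F
t=20: ready={F,H} → run F
t=21: ready={H} → run H
t=22: ready={H} → run H
t=23: ready={H} → run H
t=24: ready={H} → run H
t=25: ready={H} → run H
t=26: (idle)
t=27: (idle)
t=28: (idle)
t=29: (idle)
t=30: (idle)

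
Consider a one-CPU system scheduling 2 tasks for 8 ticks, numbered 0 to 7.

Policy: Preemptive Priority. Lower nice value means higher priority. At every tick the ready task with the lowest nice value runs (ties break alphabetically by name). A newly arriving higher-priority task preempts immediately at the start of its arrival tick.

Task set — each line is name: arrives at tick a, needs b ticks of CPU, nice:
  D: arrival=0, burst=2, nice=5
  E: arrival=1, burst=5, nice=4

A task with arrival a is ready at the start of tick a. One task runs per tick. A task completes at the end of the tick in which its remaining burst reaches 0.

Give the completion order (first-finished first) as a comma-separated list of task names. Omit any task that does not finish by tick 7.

completion order = E, D

t=0: ready={D} → run D
t=1: ready={D,E} → run E
t=2: ready={D,E} → run E
t=3: ready={D,E} → run E
t=4: ready={D,E} → run E
t=5: ready={D,E} → run E
t=6: ready={D} → run D
t=7: (idle)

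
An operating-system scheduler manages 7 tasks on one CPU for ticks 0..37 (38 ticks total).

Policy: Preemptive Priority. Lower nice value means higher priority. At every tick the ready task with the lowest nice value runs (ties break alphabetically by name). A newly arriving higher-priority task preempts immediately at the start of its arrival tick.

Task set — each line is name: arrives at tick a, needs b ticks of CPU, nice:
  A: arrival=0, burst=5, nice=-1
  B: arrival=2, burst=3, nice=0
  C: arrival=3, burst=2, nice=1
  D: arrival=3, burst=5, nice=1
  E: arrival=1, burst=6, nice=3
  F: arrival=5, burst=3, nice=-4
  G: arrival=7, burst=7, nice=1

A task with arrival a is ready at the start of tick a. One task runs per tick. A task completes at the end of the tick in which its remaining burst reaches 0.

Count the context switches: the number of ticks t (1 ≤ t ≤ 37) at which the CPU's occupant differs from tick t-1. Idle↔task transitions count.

context switches = 7

t=0: ready={A} → run A
t=1: ready={A,E} → run A
t=2: ready={A,B,E} → run A
t=3: ready={A,B,C,D,E} → run A
t=4: ready={A,B,C,D,E} → run A
t=5: ready={B,C,D,E,F} → run F
t=6: ready={B,C,D,E,F} → run F
t=7: ready={B,C,D,E,F,G} → run F
t=8: ready={B,C,D,E,G} → run B
t=9: ready={B,C,D,E,G} → run B
t=10: ready={B,C,D,E,G} → run B
t=11: ready={C,D,E,G} → run C
t=12: ready={C,D,E,G} → run C
t=13: ready={D,E,G} → run D
t=14: ready={D,E,G} → run D
t=15: ready={D,E,G} → run D
t=16: ready={D,E,G} → run D
t=17: ready={D,E,G} → run D
t=18: ready={E,G} → run G
t=19: ready={E,G} → run G
t=20: ready={E,G} → run G
t=21: ready={E,G} → run G
t=22: ready={E,G} → run G
t=23: ready={E,G} → run G
t=24: ready={E,G} → run G
t=25: ready={E} → run E
t=26: ready={E} → run E
t=27: ready={E} → run E
t=28: ready={E} → run E
t=29: ready={E} → run E
t=30: ready={E} → run E
t=31: (idle)
t=32: (idle)
t=33: (idle)
t=34: (idle)
t=35: (idle)
t=36: (idle)
t=37: (idle)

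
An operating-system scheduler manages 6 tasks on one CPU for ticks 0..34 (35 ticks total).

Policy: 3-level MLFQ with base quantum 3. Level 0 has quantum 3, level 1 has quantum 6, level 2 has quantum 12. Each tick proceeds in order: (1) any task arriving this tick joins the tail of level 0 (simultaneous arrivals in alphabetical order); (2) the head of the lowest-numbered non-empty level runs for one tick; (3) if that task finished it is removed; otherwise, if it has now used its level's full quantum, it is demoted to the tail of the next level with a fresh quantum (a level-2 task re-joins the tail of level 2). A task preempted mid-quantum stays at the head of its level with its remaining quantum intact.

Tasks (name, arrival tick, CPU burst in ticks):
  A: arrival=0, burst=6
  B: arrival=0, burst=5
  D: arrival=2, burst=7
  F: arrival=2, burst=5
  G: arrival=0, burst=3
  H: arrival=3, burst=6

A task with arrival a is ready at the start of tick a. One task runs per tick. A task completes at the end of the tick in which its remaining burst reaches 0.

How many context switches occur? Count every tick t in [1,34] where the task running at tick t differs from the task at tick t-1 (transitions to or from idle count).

t=0: L0/L1/L2 = ABG/-/- → run A
t=1: L0/L1/L2 = ABG/-/- → run A
t=2: L0/L1/L2 = ABGDF/-/- → run A
t=3: L0/L1/L2 = BGDFH/A/- → run B
t=4: L0/L1/L2 = BGDFH/A/- → run B
t=5: L0/L1/L2 = BGDFH/A/- → run B
t=6: L0/L1/L2 = GDFH/AB/- → run G
t=7: L0/L1/L2 = GDFH/AB/- → run G
t=8: L0/L1/L2 = GDFH/AB/- → run G
t=9: L0/L1/L2 = DFH/AB/- → run D
t=10: L0/L1/L2 = DFH/AB/- → run D
t=11: L0/L1/L2 = DFH/AB/- → run D
t=12: L0/L1/L2 = FH/ABD/- → run F
t=13: L0/L1/L2 = FH/ABD/- → run F
t=14: L0/L1/L2 = FH/ABD/- → run F
t=15: L0/L1/L2 = H/ABDF/- → run H
t=16: L0/L1/L2 = H/ABDF/- → run H
t=17: L0/L1/L2 = H/ABDF/- → run H
t=18: L0/L1/L2 = -/ABDFH/- → run A
t=19: L0/L1/L2 = -/ABDFH/- → run A
t=20: L0/L1/L2 = -/ABDFH/- → run A
t=21: L0/L1/L2 = -/BDFH/- → run B
t=22: L0/L1/L2 = -/BDFH/- → run B
t=23: L0/L1/L2 = -/DFH/- → run D
t=24: L0/L1/L2 = -/DFH/- → run D
t=25: L0/L1/L2 = -/DFH/- → run D
t=26: L0/L1/L2 = -/DFH/- → run D
t=27: L0/L1/L2 = -/FH/- → run F
t=28: L0/L1/L2 = -/FH/- → run F
t=29: L0/L1/L2 = -/H/- → run H
t=30: L0/L1/L2 = -/H/- → run H
t=31: L0/L1/L2 = -/H/- → run H
t=32: (idle)
t=33: (idle)
t=34: (idle)

context switches = 11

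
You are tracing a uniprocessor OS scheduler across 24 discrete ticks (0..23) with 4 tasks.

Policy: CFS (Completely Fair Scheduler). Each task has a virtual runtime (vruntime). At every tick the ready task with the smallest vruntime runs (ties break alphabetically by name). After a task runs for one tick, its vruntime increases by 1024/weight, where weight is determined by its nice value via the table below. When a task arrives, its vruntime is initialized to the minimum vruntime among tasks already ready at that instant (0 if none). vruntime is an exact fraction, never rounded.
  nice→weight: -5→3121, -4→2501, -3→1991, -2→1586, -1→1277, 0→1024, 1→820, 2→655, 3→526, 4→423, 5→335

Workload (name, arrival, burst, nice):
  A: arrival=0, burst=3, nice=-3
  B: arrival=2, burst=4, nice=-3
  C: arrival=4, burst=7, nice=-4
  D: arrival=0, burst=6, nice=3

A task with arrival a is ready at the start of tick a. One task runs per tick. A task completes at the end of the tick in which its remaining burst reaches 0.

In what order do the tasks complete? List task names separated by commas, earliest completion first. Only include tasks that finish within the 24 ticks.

completion order = A, B, C, D

t=0: vr[A=0 D=0] → run A
t=1: vr[A=1024/1991 D=0] → run D
t=2: vr[A=1024/1991 B=1024/1991 D=512/263] → run A
t=3: vr[A=2048/1991 B=1024/1991 D=512/263] → run B
t=4: vr[A=2048/1991 B=2048/1991 C=2048/1991 D=512/263] → run A
t=5: vr[B=2048/1991 C=2048/1991 D=512/263] → run B
t=6: vr[B=3072/1991 C=2048/1991 D=512/263] → run C
t=7: vr[B=3072/1991 C=7160832/4979491 D=512/263] → run C
t=8: vr[B=3072/1991 C=9199616/4979491 D=512/263] → run B
t=9: vr[B=4096/1991 C=9199616/4979491 D=512/263] → run C
t=10: vr[B=4096/1991 C=11238400/4979491 D=512/263] → run D
t=11: vr[B=4096/1991 C=11238400/4979491 D=1024/263] → run B
t=12: vr[C=11238400/4979491 D=1024/263] → run C
t=13: vr[C=13277184/4979491 D=1024/263] → run C
t=14: vr[C=15315968/4979491 D=1024/263] → run C
t=15: vr[C=17354752/4979491 D=1024/263] → run C
t=16: vr[D=1024/263] → run D
t=17: vr[D=1536/263] → run D
t=18: vr[D=2048/263] → run D
t=19: vr[D=2560/263] → run D
t=20: (idle)
t=21: (idle)
t=22: (idle)
t=23: (idle)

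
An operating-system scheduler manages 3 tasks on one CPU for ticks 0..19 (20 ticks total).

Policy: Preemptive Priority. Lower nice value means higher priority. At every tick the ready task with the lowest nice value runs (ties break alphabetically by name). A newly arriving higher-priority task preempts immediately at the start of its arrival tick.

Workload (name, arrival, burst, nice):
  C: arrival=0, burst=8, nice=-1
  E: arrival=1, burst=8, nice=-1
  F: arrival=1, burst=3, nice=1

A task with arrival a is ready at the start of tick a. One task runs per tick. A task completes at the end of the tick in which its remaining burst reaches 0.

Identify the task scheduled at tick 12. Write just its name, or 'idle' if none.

running at tick 12 = E

t=0: ready={C} → run C
t=1: ready={C,E,F} → run C
t=2: ready={C,E,F} → run C
t=3: ready={C,E,F} → run C
t=4: ready={C,E,F} → run C
t=5: ready={C,E,F} → run C
t=6: ready={C,E,F} → run C
t=7: ready={C,E,F} → run C
t=8: ready={E,F} → run E
t=9: ready={E,F} → run E
t=10: ready={E,F} → run E
t=11: ready={E,F} → run E
t=12: ready={E,F} → run E
t=13: ready={E,F} → run E
t=14: ready={E,F} → run E
t=15: ready={E,F} → run E
t=16: ready={F} → run F
t=17: ready={F} → run F
t=18: ready={F} → run F
t=19: (idle)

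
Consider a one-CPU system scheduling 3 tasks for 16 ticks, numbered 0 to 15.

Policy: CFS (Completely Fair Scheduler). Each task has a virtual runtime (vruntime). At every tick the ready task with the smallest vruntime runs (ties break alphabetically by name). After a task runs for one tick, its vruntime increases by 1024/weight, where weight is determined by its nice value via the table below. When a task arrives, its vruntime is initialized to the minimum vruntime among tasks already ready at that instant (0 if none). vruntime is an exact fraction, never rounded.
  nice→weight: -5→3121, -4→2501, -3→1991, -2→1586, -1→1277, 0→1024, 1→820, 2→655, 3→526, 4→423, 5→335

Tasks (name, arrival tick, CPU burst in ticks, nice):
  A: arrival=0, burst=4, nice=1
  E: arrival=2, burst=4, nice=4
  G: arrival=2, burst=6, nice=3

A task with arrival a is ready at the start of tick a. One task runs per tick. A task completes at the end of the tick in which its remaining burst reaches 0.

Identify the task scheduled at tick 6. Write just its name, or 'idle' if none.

t=0: vr[A=0] → run A
t=1: vr[A=256/205] → run A
t=2: vr[A=512/205 E=512/205 G=512/205] → run A
t=3: vr[A=768/205 E=512/205 G=512/205] → run E
t=4: vr[A=768/205 E=426496/86715 G=512/205] → run G
t=5: vr[A=768/205 E=426496/86715 G=239616/53915] → run A
t=6: vr[E=426496/86715 G=239616/53915] → run G
t=7: vr[E=426496/86715 G=344576/53915] → run E
t=8: vr[E=636416/86715 G=344576/53915] → run G
t=9: vr[E=636416/86715 G=449536/53915] → run E
t=10: vr[E=282112/28905 G=449536/53915] → run G
t=11: vr[E=282112/28905 G=554496/53915] → run E
t=12: vr[G=554496/53915] → run G
t=13: vr[G=659456/53915] → run G
t=14: (idle)
t=15: (idle)

running at tick 6 = G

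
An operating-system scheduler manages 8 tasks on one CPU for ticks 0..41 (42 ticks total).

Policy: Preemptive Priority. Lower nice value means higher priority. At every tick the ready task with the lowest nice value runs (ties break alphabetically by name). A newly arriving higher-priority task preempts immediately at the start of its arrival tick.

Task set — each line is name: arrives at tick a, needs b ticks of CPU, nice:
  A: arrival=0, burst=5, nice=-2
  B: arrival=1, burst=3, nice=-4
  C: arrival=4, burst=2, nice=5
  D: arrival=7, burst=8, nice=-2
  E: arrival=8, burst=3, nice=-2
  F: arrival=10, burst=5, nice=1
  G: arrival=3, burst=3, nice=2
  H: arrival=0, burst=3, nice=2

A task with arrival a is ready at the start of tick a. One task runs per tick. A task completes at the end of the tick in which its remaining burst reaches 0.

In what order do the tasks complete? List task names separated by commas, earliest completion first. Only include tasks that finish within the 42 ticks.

completion order = B, A, D, E, F, G, H, C

t=0: ready={A,H} → run A
t=1: ready={A,B,H} → run B
t=2: ready={A,B,H} → run B
t=3: ready={A,B,G,H} → run B
t=4: ready={A,C,G,H} → run A
t=5: ready={A,C,G,H} → run A
t=6: ready={A,C,G,H} → run A
t=7: ready={A,C,D,G,H} → run A
t=8: ready={C,D,E,G,H} → run D
t=9: ready={C,D,E,G,H} → run D
t=10: ready={C,D,E,F,G,H} → run D
t=11: ready={C,D,E,F,G,H} → run D
t=12: ready={C,D,E,F,G,H} → run D
t=13: ready={C,D,E,F,G,H} → run D
t=14: ready={C,D,E,F,G,H} → run D
t=15: ready={C,D,E,F,G,H} → run D
t=16: ready={C,E,F,G,H} → run E
t=17: ready={C,E,F,G,H} → run E
t=18: ready={C,E,F,G,H} → run E
t=19: ready={C,F,G,H} → run F
t=20: ready={C,F,G,H} → run F
t=21: ready={C,F,G,H} → run F
t=22: ready={C,F,G,H} → run F
t=23: ready={C,F,G,H} → run F
t=24: ready={C,G,H} → run G
t=25: ready={C,G,H} → run G
t=26: ready={C,G,H} → run G
t=27: ready={C,H} → run H
t=28: ready={C,H} → run H
t=29: ready={C,H} → run H
t=30: ready={C} → run C
t=31: ready={C} → run C
t=32: (idle)
t=33: (idle)
t=34: (idle)
t=35: (idle)
t=36: (idle)
t=37: (idle)
t=38: (idle)
t=39: (idle)
t=40: (idle)
t=41: (idle)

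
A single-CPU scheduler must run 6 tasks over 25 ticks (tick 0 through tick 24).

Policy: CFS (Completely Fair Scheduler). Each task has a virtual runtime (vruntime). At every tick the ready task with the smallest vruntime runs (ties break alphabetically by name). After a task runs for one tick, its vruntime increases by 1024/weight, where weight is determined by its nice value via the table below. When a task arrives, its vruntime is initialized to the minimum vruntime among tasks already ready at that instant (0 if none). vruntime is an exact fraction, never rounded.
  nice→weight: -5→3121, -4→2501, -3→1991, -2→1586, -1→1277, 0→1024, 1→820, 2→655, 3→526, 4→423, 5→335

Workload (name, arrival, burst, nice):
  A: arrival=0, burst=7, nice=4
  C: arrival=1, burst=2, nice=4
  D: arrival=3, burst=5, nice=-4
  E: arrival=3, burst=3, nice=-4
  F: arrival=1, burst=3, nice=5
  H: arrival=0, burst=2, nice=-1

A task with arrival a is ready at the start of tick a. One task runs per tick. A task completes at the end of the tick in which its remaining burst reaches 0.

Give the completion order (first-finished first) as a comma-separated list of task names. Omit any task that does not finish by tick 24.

completion order = H, E, D, C, F, A

t=0: vr[A=0 H=0] → run A
t=1: vr[A=1024/423 C=0 F=0 H=0] → run C
t=2: vr[A=1024/423 C=1024/423 F=0 H=0] → run F
t=3: vr[A=1024/423 C=1024/423 D=0 E=0 F=1024/335 H=0] → run D
t=4: vr[A=1024/423 C=1024/423 D=1024/2501 E=0 F=1024/335 H=0] → run E
t=5: vr[A=1024/423 C=1024/423 D=1024/2501 E=1024/2501 F=1024/335 H=0] → run H
t=6: vr[A=1024/423 C=1024/423 D=1024/2501 E=1024/2501 F=1024/335 H=1024/1277] → run D
t=7: vr[A=1024/423 C=1024/423 D=2048/2501 E=1024/2501 F=1024/335 H=1024/1277] → run E
t=8: vr[A=1024/423 C=1024/423 D=2048/2501 E=2048/2501 F=1024/335 H=1024/1277] → run H
t=9: vr[A=1024/423 C=1024/423 D=2048/2501 E=2048/2501 F=1024/335] → run D
t=10: vr[A=1024/423 C=1024/423 D=3072/2501 E=2048/2501 F=1024/335] → run E
t=11: vr[A=1024/423 C=1024/423 D=3072/2501 F=1024/335] → run D
t=12: vr[A=1024/423 C=1024/423 D=4096/2501 F=1024/335] → run D
t=13: vr[A=1024/423 C=1024/423 F=1024/335] → run A
t=14: vr[A=2048/423 C=1024/423 F=1024/335] → run C
t=15: vr[A=2048/423 F=1024/335] → run F
t=16: vr[A=2048/423 F=2048/335] → run A
t=17: vr[A=1024/141 F=2048/335] → run F
t=18: vr[A=1024/141] → run A
t=19: vr[A=4096/423] → run A
t=20: vr[A=5120/423] → run A
t=21: vr[A=2048/141] → run A
t=22: (idle)
t=23: (idle)
t=24: (idle)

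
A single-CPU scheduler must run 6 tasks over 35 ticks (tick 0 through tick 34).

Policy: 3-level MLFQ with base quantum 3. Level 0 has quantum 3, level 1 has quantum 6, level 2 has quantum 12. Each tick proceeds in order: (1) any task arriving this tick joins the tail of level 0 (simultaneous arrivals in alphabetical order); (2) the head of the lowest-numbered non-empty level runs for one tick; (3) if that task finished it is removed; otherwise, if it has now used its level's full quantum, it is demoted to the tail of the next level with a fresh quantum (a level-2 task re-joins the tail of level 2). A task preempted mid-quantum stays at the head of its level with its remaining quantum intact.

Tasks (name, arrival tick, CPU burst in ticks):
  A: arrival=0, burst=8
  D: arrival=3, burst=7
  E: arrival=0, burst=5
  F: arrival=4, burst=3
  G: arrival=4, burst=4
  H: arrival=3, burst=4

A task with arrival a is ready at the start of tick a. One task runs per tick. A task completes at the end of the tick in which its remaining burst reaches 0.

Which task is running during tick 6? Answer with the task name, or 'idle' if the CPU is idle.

running at tick 6 = D

t=0: L0/L1/L2 = AE/-/- → run A
t=1: L0/L1/L2 = AE/-/- → run A
t=2: L0/L1/L2 = AE/-/- → run A
t=3: L0/L1/L2 = EDH/A/- → run E
t=4: L0/L1/L2 = EDHFG/A/- → run E
t=5: L0/L1/L2 = EDHFG/A/- → run E
t=6: L0/L1/L2 = DHFG/AE/- → run D
t=7: L0/L1/L2 = DHFG/AE/- → run D
t=8: L0/L1/L2 = DHFG/AE/- → run D
t=9: L0/L1/L2 = HFG/AED/- → run H
t=10: L0/L1/L2 = HFG/AED/- → run H
t=11: L0/L1/L2 = HFG/AED/- → run H
t=12: L0/L1/L2 = FG/AEDH/- → run F
t=13: L0/L1/L2 = FG/AEDH/- → run F
t=14: L0/L1/L2 = FG/AEDH/- → run F
t=15: L0/L1/L2 = G/AEDH/- → run G
t=16: L0/L1/L2 = G/AEDH/- → run G
t=17: L0/L1/L2 = G/AEDH/- → run G
t=18: L0/L1/L2 = -/AEDHG/- → run A
t=19: L0/L1/L2 = -/AEDHG/- → run A
t=20: L0/L1/L2 = -/AEDHG/- → run A
t=21: L0/L1/L2 = -/AEDHG/- → run A
t=22: L0/L1/L2 = -/AEDHG/- → run A
t=23: L0/L1/L2 = -/EDHG/- → run E
t=24: L0/L1/L2 = -/EDHG/- → run E
t=25: L0/L1/L2 = -/DHG/- → run D
t=26: L0/L1/L2 = -/DHG/- → run D
t=27: L0/L1/L2 = -/DHG/- → run D
t=28: L0/L1/L2 = -/DHG/- → run D
t=29: L0/L1/L2 = -/HG/- → run H
t=30: L0/L1/L2 = -/G/- → run G
t=31: (idle)
t=32: (idle)
t=33: (idle)
t=34: (idle)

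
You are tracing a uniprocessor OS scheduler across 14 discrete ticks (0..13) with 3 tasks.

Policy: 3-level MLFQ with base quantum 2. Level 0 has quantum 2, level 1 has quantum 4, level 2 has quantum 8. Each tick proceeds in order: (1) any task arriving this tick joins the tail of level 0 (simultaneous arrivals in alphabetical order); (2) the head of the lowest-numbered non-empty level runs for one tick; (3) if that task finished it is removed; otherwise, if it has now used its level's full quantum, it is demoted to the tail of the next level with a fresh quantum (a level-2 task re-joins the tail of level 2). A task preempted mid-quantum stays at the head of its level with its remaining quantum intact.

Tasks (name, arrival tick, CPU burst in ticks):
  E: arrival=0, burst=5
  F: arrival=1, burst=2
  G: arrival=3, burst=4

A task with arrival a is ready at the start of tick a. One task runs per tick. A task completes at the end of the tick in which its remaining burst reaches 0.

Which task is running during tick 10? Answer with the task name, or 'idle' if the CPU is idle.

t=0: L0/L1/L2 = E/-/- → run E
t=1: L0/L1/L2 = EF/-/- → run E
t=2: L0/L1/L2 = F/E/- → run F
t=3: L0/L1/L2 = FG/E/- → run F
t=4: L0/L1/L2 = G/E/- → run G
t=5: L0/L1/L2 = G/E/- → run G
t=6: L0/L1/L2 = -/EG/- → run E
t=7: L0/L1/L2 = -/EG/- → run E
t=8: L0/L1/L2 = -/EG/- → run E
t=9: L0/L1/L2 = -/G/- → run G
t=10: L0/L1/L2 = -/G/- → run G
t=11: (idle)
t=12: (idle)
t=13: (idle)

running at tick 10 = G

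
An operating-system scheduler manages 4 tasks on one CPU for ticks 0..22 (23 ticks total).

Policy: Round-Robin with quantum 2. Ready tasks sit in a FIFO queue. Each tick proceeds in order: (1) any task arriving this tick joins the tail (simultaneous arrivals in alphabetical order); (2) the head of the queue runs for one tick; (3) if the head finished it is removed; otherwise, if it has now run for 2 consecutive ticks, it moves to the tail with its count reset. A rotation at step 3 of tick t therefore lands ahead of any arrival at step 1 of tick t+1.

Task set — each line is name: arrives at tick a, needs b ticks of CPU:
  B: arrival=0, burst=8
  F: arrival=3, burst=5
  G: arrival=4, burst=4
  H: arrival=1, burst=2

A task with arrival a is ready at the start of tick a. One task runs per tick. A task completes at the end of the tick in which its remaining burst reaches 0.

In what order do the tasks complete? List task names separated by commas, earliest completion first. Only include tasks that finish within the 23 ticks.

completion order = H, G, B, F

t=0: queue=[B] q_used=0 → run B
t=1: queue=[B,H] q_used=1 → run B
t=2: queue=[H,B] q_used=0 → run H
t=3: queue=[H,B,F] q_used=1 → run H
t=4: queue=[B,F,G] q_used=0 → run B
t=5: queue=[B,F,G] q_used=1 → run B
t=6: queue=[F,G,B] q_used=0 → run F
t=7: queue=[F,G,B] q_used=1 → run F
t=8: queue=[G,B,F] q_used=0 → run G
t=9: queue=[G,B,F] q_used=1 → run G
t=10: queue=[B,F,G] q_used=0 → run B
t=11: queue=[B,F,G] q_used=1 → run B
t=12: queue=[F,G,B] q_used=0 → run F
t=13: queue=[F,G,B] q_used=1 → run F
t=14: queue=[G,B,F] q_used=0 → run G
t=15: queue=[G,B,F] q_used=1 → run G
t=16: queue=[B,F] q_used=0 → run B
t=17: queue=[B,F] q_used=1 → run B
t=18: queue=[F] q_used=0 → run F
t=19: (idle)
t=20: (idle)
t=21: (idle)
t=22: (idle)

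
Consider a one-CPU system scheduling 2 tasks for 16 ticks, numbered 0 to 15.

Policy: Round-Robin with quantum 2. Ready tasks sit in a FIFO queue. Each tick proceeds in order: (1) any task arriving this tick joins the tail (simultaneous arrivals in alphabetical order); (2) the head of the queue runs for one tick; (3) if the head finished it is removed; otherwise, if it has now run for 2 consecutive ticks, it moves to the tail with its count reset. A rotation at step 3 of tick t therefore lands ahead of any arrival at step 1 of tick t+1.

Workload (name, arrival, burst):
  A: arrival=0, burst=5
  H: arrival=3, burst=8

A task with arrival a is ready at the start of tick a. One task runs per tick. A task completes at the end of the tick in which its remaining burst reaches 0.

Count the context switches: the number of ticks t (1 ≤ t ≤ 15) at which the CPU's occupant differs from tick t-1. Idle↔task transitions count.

t=0: queue=[A] q_used=0 → run A
t=1: queue=[A] q_used=1 → run A
t=2: queue=[A] q_used=0 → run A
t=3: queue=[A,H] q_used=1 → run A
t=4: queue=[H,A] q_used=0 → run H
t=5: queue=[H,A] q_used=1 → run H
t=6: queue=[A,H] q_used=0 → run A
t=7: queue=[H] q_used=0 → run H
t=8: queue=[H] q_used=1 → run H
t=9: queue=[H] q_used=0 → run H
t=10: queue=[H] q_used=1 → run H
t=11: queue=[H] q_used=0 → run H
t=12: queue=[H] q_used=1 → run H
t=13: (idle)
t=14: (idle)
t=15: (idle)

context switches = 4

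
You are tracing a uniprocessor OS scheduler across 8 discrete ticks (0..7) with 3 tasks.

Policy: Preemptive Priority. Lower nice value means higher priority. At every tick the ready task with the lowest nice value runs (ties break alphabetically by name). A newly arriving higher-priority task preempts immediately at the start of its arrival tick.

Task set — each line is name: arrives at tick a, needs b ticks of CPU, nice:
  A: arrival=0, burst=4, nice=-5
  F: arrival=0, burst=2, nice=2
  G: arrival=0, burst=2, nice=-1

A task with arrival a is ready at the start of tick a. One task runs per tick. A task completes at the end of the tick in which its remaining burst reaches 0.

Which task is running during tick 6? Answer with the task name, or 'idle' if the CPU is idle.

t=0: ready={A,F,G} → run A
t=1: ready={A,F,G} → run A
t=2: ready={A,F,G} → run A
t=3: ready={A,F,G} → run A
t=4: ready={F,G} → run G
t=5: ready={F,G} → run G
t=6: ready={F} → run F
t=7: ready={F} → run F

running at tick 6 = F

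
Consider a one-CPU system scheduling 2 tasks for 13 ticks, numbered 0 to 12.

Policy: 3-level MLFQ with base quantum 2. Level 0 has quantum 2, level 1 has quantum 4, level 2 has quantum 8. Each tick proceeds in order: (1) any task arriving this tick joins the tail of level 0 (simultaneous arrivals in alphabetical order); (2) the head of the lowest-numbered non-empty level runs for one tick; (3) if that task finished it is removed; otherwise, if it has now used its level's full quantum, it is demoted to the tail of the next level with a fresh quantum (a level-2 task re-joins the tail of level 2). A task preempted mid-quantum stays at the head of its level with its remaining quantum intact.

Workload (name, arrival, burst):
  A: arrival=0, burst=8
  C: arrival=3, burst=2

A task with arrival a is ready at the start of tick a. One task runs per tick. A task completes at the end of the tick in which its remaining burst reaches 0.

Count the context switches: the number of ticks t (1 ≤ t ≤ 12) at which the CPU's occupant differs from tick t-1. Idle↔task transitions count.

t=0: L0/L1/L2 = A/-/- → run A
t=1: L0/L1/L2 = A/-/- → run A
t=2: L0/L1/L2 = -/A/- → run A
t=3: L0/L1/L2 = C/A/- → run C
t=4: L0/L1/L2 = C/A/- → run C
t=5: L0/L1/L2 = -/A/- → run A
t=6: L0/L1/L2 = -/A/- → run A
t=7: L0/L1/L2 = -/A/- → run A
t=8: L0/L1/L2 = -/-/A → run A
t=9: L0/L1/L2 = -/-/A → run A
t=10: (idle)
t=11: (idle)
t=12: (idle)

context switches = 3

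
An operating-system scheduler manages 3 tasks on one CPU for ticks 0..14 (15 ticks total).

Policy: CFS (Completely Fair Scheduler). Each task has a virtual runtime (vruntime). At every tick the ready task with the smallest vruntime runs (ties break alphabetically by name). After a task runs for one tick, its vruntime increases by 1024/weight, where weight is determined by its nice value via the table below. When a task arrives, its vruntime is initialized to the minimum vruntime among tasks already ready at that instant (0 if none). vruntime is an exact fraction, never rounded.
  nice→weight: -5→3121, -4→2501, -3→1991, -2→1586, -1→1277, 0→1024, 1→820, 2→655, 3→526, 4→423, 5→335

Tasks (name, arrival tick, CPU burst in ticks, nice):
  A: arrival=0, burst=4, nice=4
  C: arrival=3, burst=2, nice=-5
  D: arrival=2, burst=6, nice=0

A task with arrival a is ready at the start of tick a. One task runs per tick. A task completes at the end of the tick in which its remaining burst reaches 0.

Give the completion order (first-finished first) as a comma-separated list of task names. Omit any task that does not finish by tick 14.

t=0: vr[A=0] → run A
t=1: vr[A=1024/423] → run A
t=2: vr[A=2048/423 D=2048/423] → run A
t=3: vr[A=1024/141 C=2048/423 D=2048/423] → run C
t=4: vr[A=1024/141 C=6824960/1320183 D=2048/423] → run D
t=5: vr[A=1024/141 C=6824960/1320183 D=2471/423] → run C
t=6: vr[A=1024/141 D=2471/423] → run D
t=7: vr[A=1024/141 D=2894/423] → run D
t=8: vr[A=1024/141 D=3317/423] → run A
t=9: vr[D=3317/423] → run D
t=10: vr[D=3740/423] → run D
t=11: vr[D=4163/423] → run D
t=12: (idle)
t=13: (idle)
t=14: (idle)

completion order = C, A, D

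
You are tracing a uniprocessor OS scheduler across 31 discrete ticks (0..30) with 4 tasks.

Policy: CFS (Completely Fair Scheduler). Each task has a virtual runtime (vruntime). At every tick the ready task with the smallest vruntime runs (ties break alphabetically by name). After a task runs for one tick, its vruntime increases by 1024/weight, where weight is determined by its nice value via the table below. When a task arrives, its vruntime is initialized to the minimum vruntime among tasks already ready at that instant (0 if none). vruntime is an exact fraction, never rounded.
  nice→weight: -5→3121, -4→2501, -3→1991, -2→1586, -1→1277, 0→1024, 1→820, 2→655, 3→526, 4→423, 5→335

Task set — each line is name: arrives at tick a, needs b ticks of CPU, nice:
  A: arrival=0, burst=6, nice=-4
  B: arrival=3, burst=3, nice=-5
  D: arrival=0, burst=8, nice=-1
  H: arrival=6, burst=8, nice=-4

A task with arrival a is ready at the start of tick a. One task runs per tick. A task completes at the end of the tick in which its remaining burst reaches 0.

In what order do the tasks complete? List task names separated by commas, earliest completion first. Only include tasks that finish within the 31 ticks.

completion order = B, A, H, D

t=0: vr[A=0 D=0] → run A
t=1: vr[A=1024/2501 D=0] → run D
t=2: vr[A=1024/2501 D=1024/1277] → run A
t=3: vr[A=2048/2501 B=1024/1277 D=1024/1277] → run B
t=4: vr[A=2048/2501 B=4503552/3985517 D=1024/1277] → run D
t=5: vr[A=2048/2501 B=4503552/3985517 D=2048/1277] → run A
t=6: vr[A=3072/2501 B=4503552/3985517 D=2048/1277 H=4503552/3985517] → run B
t=7: vr[A=3072/2501 B=5811200/3985517 D=2048/1277 H=4503552/3985517] → run H
t=8: vr[A=3072/2501 B=5811200/3985517 D=2048/1277 H=15344552960/9967778017] → run A
t=9: vr[A=4096/2501 B=5811200/3985517 D=2048/1277 H=15344552960/9967778017] → run B
t=10: vr[A=4096/2501 D=2048/1277 H=15344552960/9967778017] → run H
t=11: vr[A=4096/2501 D=2048/1277 H=19425722368/9967778017] → run D
t=12: vr[A=4096/2501 D=3072/1277 H=19425722368/9967778017] → run A
t=13: vr[A=5120/2501 D=3072/1277 H=19425722368/9967778017] → run H
t=14: vr[A=5120/2501 D=3072/1277 H=23506891776/9967778017] → run A
t=15: vr[D=3072/1277 H=23506891776/9967778017] → run H
t=16: vr[D=3072/1277 H=27588061184/9967778017] → run D
t=17: vr[D=4096/1277 H=27588061184/9967778017] → run H
t=18: vr[D=4096/1277 H=31669230592/9967778017] → run H
t=19: vr[D=4096/1277 H=35750400000/9967778017] → run D
t=20: vr[D=5120/1277 H=35750400000/9967778017] → run H
t=21: vr[D=5120/1277 H=39831569408/9967778017] → run H
t=22: vr[D=5120/1277] → run D
t=23: vr[D=6144/1277] → run D
t=24: vr[D=7168/1277] → run D
t=25: (idle)
t=26: (idle)
t=27: (idle)
t=28: (idle)
t=29: (idle)
t=30: (idle)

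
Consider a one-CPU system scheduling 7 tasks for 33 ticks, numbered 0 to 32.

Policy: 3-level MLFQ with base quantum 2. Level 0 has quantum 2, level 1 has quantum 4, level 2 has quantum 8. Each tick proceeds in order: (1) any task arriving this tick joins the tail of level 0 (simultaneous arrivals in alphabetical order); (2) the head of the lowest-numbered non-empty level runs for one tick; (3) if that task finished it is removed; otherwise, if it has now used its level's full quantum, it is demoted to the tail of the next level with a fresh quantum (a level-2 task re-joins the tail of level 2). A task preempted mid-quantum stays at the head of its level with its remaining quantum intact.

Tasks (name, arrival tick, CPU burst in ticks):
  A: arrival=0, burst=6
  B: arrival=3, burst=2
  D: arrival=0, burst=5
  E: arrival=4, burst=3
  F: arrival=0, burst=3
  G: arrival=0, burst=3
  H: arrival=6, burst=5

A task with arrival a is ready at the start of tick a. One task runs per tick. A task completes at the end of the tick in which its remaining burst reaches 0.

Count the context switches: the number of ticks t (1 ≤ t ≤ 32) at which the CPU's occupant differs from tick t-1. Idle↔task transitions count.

t=0: L0/L1/L2 = ADFG/-/- → run A
t=1: L0/L1/L2 = ADFG/-/- → run A
t=2: L0/L1/L2 = DFG/A/- → run D
t=3: L0/L1/L2 = DFGB/A/- → run D
t=4: L0/L1/L2 = FGBE/AD/- → run F
t=5: L0/L1/L2 = FGBE/AD/- → run F
t=6: L0/L1/L2 = GBEH/ADF/- → run G
t=7: L0/L1/L2 = GBEH/ADF/- → run G
t=8: L0/L1/L2 = BEH/ADFG/- → run B
t=9: L0/L1/L2 = BEH/ADFG/- → run B
t=10: L0/L1/L2 = EH/ADFG/- → run E
t=11: L0/L1/L2 = EH/ADFG/- → run E
t=12: L0/L1/L2 = H/ADFGE/- → run H
t=13: L0/L1/L2 = H/ADFGE/- → run H
t=14: L0/L1/L2 = -/ADFGEH/- → run A
t=15: L0/L1/L2 = -/ADFGEH/- → run A
t=16: L0/L1/L2 = -/ADFGEH/- → run A
t=17: L0/L1/L2 = -/ADFGEH/- → run A
t=18: L0/L1/L2 = -/DFGEH/- → run D
t=19: L0/L1/L2 = -/DFGEH/- → run D
t=20: L0/L1/L2 = -/DFGEH/- → run D
t=21: L0/L1/L2 = -/FGEH/- → run F
t=22: L0/L1/L2 = -/GEH/- → run G
t=23: L0/L1/L2 = -/EH/- → run E
t=24: L0/L1/L2 = -/H/- → run H
t=25: L0/L1/L2 = -/H/- → run H
t=26: L0/L1/L2 = -/H/- → run H
t=27: (idle)
t=28: (idle)
t=29: (idle)
t=30: (idle)
t=31: (idle)
t=32: (idle)

context switches = 13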